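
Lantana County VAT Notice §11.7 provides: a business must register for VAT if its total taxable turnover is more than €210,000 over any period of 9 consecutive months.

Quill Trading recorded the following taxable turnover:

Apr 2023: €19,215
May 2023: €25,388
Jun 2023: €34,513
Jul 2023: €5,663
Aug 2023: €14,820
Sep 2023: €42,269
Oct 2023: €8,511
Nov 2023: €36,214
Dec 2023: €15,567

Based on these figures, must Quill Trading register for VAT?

No

Total taxable turnover: €19,215 + €25,388 + €34,513 + €5,663 + €14,820 + €42,269 + €8,511 + €36,214 + €15,567 = €202,160.
€202,160 ≤ €210,000, so the threshold is not exceeded.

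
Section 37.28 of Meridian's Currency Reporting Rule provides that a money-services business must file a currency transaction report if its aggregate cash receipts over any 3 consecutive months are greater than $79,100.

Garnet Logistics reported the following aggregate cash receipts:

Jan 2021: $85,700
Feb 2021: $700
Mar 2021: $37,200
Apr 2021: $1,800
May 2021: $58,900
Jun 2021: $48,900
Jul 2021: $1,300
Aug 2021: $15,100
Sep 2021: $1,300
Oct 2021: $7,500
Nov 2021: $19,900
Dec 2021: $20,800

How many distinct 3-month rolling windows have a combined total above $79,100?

4

Jan 2021–Mar 2021: $85,700 + $700 + $37,200 = $123,600 (over)
Feb 2021–Apr 2021: $700 + $37,200 + $1,800 = $39,700 (under)
Mar 2021–May 2021: $37,200 + $1,800 + $58,900 = $97,900 (over)
Apr 2021–Jun 2021: $1,800 + $58,900 + $48,900 = $109,600 (over)
May 2021–Jul 2021: $58,900 + $48,900 + $1,300 = $109,100 (over)
Jun 2021–Aug 2021: $48,900 + $1,300 + $15,100 = $65,300 (under)
Jul 2021–Sep 2021: $1,300 + $15,100 + $1,300 = $17,700 (under)
Aug 2021–Oct 2021: $15,100 + $1,300 + $7,500 = $23,900 (under)
Sep 2021–Nov 2021: $1,300 + $7,500 + $19,900 = $28,700 (under)
Oct 2021–Dec 2021: $7,500 + $19,900 + $20,800 = $48,200 (under)
4 windows exceed the threshold.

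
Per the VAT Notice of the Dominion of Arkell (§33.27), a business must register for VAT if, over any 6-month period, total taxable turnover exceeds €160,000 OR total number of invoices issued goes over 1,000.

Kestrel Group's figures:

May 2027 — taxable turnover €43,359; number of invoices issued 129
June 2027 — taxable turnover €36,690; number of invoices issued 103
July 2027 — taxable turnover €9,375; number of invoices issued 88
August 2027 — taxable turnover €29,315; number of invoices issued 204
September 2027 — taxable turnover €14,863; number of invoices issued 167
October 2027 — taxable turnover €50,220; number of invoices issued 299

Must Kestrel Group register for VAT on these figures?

Yes

Total taxable turnover: €43,359 + €36,690 + €9,375 + €29,315 + €14,863 + €50,220 = €183,822 (> €160,000).
Total number of invoices issued: 129 + 103 + 88 + 204 + 167 + 299 = 990 (≤ 1,000).
The test is 'or': at least one threshold is exceeded.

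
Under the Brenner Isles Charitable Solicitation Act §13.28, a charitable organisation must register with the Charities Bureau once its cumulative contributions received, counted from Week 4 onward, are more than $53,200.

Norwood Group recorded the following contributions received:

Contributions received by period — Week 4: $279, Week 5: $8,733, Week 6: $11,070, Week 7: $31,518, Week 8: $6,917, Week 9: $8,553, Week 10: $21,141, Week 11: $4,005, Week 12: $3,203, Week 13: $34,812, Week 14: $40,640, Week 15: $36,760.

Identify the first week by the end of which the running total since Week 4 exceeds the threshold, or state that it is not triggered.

Through Week 4: $279
Through Week 5: $9,012
Through Week 6: $20,082
Through Week 7: $51,600
Through Week 8: $58,517 ← exceeds threshold

Week 8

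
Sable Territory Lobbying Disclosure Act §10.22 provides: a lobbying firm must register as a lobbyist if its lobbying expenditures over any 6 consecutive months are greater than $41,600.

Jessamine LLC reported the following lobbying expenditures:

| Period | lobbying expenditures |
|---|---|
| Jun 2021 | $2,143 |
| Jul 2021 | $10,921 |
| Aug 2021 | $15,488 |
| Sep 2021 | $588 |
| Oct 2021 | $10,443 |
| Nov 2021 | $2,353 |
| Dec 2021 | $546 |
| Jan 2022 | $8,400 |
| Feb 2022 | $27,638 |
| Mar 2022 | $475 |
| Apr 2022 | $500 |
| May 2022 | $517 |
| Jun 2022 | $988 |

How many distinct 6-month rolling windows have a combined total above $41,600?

3

Jun 2021–Nov 2021: $2,143 + $10,921 + $15,488 + $588 + $10,443 + $2,353 = $41,936 (over)
Jul 2021–Dec 2021: $10,921 + $15,488 + $588 + $10,443 + $2,353 + $546 = $40,339 (under)
Aug 2021–Jan 2022: $15,488 + $588 + $10,443 + $2,353 + $546 + $8,400 = $37,818 (under)
Sep 2021–Feb 2022: $588 + $10,443 + $2,353 + $546 + $8,400 + $27,638 = $49,968 (over)
Oct 2021–Mar 2022: $10,443 + $2,353 + $546 + $8,400 + $27,638 + $475 = $49,855 (over)
Nov 2021–Apr 2022: $2,353 + $546 + $8,400 + $27,638 + $475 + $500 = $39,912 (under)
Dec 2021–May 2022: $546 + $8,400 + $27,638 + $475 + $500 + $517 = $38,076 (under)
Jan 2022–Jun 2022: $8,400 + $27,638 + $475 + $500 + $517 + $988 = $38,518 (under)
3 windows exceed the threshold.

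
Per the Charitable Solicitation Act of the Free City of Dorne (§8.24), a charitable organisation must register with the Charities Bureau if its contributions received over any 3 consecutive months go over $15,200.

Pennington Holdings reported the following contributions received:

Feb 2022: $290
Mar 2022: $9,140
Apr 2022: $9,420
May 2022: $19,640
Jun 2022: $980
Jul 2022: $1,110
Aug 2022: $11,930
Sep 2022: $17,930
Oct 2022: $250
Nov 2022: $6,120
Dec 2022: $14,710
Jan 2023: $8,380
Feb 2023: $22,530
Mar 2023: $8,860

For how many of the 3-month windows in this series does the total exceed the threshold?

11

Feb 2022–Apr 2022: $290 + $9,140 + $9,420 = $18,850 (over)
Mar 2022–May 2022: $9,140 + $9,420 + $19,640 = $38,200 (over)
Apr 2022–Jun 2022: $9,420 + $19,640 + $980 = $30,040 (over)
May 2022–Jul 2022: $19,640 + $980 + $1,110 = $21,730 (over)
Jun 2022–Aug 2022: $980 + $1,110 + $11,930 = $14,020 (under)
Jul 2022–Sep 2022: $1,110 + $11,930 + $17,930 = $30,970 (over)
Aug 2022–Oct 2022: $11,930 + $17,930 + $250 = $30,110 (over)
Sep 2022–Nov 2022: $17,930 + $250 + $6,120 = $24,300 (over)
Oct 2022–Dec 2022: $250 + $6,120 + $14,710 = $21,080 (over)
Nov 2022–Jan 2023: $6,120 + $14,710 + $8,380 = $29,210 (over)
Dec 2022–Feb 2023: $14,710 + $8,380 + $22,530 = $45,620 (over)
Jan 2023–Mar 2023: $8,380 + $22,530 + $8,860 = $39,770 (over)
11 windows exceed the threshold.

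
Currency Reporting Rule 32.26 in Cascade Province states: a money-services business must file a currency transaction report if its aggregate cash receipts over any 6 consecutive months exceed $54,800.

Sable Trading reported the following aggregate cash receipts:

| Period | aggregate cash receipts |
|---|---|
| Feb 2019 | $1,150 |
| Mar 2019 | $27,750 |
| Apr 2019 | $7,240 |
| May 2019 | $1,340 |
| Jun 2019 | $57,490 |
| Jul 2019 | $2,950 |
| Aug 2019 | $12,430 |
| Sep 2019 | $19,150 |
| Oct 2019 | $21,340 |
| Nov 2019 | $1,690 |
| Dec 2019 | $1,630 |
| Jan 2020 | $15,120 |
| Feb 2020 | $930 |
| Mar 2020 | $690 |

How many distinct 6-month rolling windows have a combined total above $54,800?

Feb 2019–Jul 2019: $1,150 + $27,750 + $7,240 + $1,340 + $57,490 + $2,950 = $97,920 (over)
Mar 2019–Aug 2019: $27,750 + $7,240 + $1,340 + $57,490 + $2,950 + $12,430 = $109,200 (over)
Apr 2019–Sep 2019: $7,240 + $1,340 + $57,490 + $2,950 + $12,430 + $19,150 = $100,600 (over)
May 2019–Oct 2019: $1,340 + $57,490 + $2,950 + $12,430 + $19,150 + $21,340 = $114,700 (over)
Jun 2019–Nov 2019: $57,490 + $2,950 + $12,430 + $19,150 + $21,340 + $1,690 = $115,050 (over)
Jul 2019–Dec 2019: $2,950 + $12,430 + $19,150 + $21,340 + $1,690 + $1,630 = $59,190 (over)
Aug 2019–Jan 2020: $12,430 + $19,150 + $21,340 + $1,690 + $1,630 + $15,120 = $71,360 (over)
Sep 2019–Feb 2020: $19,150 + $21,340 + $1,690 + $1,630 + $15,120 + $930 = $59,860 (over)
Oct 2019–Mar 2020: $21,340 + $1,690 + $1,630 + $15,120 + $930 + $690 = $41,400 (under)
8 windows exceed the threshold.

8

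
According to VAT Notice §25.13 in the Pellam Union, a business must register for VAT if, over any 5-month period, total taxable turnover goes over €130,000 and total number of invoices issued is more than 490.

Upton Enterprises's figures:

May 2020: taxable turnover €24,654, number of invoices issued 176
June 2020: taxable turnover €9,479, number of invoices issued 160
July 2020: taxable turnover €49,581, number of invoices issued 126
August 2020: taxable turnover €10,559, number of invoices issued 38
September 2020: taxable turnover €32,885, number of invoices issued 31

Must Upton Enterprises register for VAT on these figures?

No

Total taxable turnover: €24,654 + €9,479 + €49,581 + €10,559 + €32,885 = €127,158 (≤ €130,000).
Total number of invoices issued: 176 + 160 + 126 + 38 + 31 = 531 (> 490).
The test is 'and': the rule requires both, and at least one is not exceeded.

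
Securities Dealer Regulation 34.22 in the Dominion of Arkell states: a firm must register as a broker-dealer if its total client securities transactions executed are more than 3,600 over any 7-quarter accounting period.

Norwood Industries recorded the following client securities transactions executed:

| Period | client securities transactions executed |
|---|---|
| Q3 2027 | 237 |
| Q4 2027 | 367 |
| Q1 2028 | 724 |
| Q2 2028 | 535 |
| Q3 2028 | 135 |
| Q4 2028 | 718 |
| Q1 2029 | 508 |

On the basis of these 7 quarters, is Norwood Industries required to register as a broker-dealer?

No

Total client securities transactions executed: 237 + 367 + 724 + 535 + 135 + 718 + 508 = 3,224.
3,224 ≤ 3,600, so the threshold is not exceeded.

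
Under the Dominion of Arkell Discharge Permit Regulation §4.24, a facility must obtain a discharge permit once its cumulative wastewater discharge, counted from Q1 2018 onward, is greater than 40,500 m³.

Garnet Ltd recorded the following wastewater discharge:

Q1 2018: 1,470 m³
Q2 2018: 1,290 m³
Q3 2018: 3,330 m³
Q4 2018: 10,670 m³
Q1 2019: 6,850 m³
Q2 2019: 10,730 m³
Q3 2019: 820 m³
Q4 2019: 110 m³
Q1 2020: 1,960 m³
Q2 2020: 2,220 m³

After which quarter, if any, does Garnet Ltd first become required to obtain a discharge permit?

Not triggered

Through Q1 2018: 1,470 m³
Through Q2 2018: 2,760 m³
Through Q3 2018: 6,090 m³
Through Q4 2018: 16,760 m³
Through Q1 2019: 23,610 m³
Through Q2 2019: 34,340 m³
Through Q3 2019: 35,160 m³
Through Q4 2019: 35,270 m³
Through Q1 2020: 37,230 m³
Through Q2 2020: 39,450 m³
Final cumulative total 39,450 m³ ≤ 40,500 m³; the threshold is never exceeded.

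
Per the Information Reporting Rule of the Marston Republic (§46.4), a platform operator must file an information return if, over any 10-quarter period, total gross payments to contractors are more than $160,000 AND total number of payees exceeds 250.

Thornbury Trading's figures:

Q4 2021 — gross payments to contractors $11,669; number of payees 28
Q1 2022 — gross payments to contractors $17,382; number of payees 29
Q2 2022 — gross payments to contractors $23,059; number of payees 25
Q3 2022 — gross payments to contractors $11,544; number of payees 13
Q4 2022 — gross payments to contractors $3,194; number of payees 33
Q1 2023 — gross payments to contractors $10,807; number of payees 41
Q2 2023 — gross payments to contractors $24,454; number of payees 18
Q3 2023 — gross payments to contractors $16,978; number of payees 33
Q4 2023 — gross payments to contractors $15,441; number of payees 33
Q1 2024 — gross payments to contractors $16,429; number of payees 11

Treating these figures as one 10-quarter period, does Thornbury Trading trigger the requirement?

Total gross payments to contractors: $11,669 + $17,382 + $23,059 + $11,544 + $3,194 + $10,807 + $24,454 + $16,978 + $15,441 + $16,429 = $150,957 (≤ $160,000).
Total number of payees: 28 + 29 + 25 + 13 + 33 + 41 + 18 + 33 + 33 + 11 = 264 (> 250).
The test is 'and': the rule requires both, and at least one is not exceeded.

No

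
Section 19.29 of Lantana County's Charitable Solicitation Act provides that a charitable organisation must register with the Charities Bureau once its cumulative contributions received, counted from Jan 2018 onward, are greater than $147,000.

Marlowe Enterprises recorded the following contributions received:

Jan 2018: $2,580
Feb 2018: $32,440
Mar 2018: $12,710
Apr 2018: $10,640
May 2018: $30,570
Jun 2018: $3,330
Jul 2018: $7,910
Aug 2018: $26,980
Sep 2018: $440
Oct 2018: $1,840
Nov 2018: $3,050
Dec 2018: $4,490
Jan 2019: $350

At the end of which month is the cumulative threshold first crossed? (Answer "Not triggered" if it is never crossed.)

Not triggered

Through Jan 2018: $2,580
Through Feb 2018: $35,020
Through Mar 2018: $47,730
Through Apr 2018: $58,370
Through May 2018: $88,940
Through Jun 2018: $92,270
Through Jul 2018: $100,180
Through Aug 2018: $127,160
Through Sep 2018: $127,600
Through Oct 2018: $129,440
Through Nov 2018: $132,490
Through Dec 2018: $136,980
Through Jan 2019: $137,330
Final cumulative total $137,330 ≤ $147,000; the threshold is never exceeded.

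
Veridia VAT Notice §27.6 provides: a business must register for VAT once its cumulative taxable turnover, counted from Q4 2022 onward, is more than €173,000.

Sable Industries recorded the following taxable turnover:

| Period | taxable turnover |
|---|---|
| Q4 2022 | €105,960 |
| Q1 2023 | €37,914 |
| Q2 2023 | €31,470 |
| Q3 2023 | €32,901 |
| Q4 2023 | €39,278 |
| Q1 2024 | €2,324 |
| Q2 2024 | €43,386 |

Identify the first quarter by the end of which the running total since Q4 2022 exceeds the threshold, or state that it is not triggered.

Through Q4 2022: €105,960
Through Q1 2023: €143,874
Through Q2 2023: €175,344 ← exceeds threshold

Q2 2023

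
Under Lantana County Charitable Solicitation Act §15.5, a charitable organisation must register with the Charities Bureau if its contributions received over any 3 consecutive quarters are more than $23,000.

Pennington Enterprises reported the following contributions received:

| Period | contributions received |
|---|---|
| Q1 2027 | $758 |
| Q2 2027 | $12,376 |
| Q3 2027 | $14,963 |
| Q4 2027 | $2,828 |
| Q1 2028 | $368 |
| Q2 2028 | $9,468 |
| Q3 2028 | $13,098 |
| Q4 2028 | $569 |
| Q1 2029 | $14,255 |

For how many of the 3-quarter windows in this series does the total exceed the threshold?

4

Q1 2027–Q3 2027: $758 + $12,376 + $14,963 = $28,097 (over)
Q2 2027–Q4 2027: $12,376 + $14,963 + $2,828 = $30,167 (over)
Q3 2027–Q1 2028: $14,963 + $2,828 + $368 = $18,159 (under)
Q4 2027–Q2 2028: $2,828 + $368 + $9,468 = $12,664 (under)
Q1 2028–Q3 2028: $368 + $9,468 + $13,098 = $22,934 (under)
Q2 2028–Q4 2028: $9,468 + $13,098 + $569 = $23,135 (over)
Q3 2028–Q1 2029: $13,098 + $569 + $14,255 = $27,922 (over)
4 windows exceed the threshold.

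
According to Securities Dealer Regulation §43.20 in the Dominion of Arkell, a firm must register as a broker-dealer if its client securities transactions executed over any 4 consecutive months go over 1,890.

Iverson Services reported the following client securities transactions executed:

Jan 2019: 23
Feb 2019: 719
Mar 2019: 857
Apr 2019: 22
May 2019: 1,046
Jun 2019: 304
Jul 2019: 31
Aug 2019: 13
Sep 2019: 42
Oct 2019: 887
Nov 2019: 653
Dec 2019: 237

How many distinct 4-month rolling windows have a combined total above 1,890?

2

Jan 2019–Apr 2019: 23 + 719 + 857 + 22 = 1,621 (under)
Feb 2019–May 2019: 719 + 857 + 22 + 1,046 = 2,644 (over)
Mar 2019–Jun 2019: 857 + 22 + 1,046 + 304 = 2,229 (over)
Apr 2019–Jul 2019: 22 + 1,046 + 304 + 31 = 1,403 (under)
May 2019–Aug 2019: 1,046 + 304 + 31 + 13 = 1,394 (under)
Jun 2019–Sep 2019: 304 + 31 + 13 + 42 = 390 (under)
Jul 2019–Oct 2019: 31 + 13 + 42 + 887 = 973 (under)
Aug 2019–Nov 2019: 13 + 42 + 887 + 653 = 1,595 (under)
Sep 2019–Dec 2019: 42 + 887 + 653 + 237 = 1,819 (under)
2 windows exceed the threshold.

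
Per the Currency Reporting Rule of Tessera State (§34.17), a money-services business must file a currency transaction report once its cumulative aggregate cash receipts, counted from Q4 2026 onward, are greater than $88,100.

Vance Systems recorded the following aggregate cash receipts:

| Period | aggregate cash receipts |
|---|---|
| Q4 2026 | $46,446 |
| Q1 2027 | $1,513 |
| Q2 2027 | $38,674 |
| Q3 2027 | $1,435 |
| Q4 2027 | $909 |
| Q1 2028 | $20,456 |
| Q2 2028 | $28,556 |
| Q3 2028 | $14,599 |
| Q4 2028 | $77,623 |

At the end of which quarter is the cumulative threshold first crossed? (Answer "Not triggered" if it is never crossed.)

Through Q4 2026: $46,446
Through Q1 2027: $47,959
Through Q2 2027: $86,633
Through Q3 2027: $88,068
Through Q4 2027: $88,977 ← exceeds threshold

Q4 2027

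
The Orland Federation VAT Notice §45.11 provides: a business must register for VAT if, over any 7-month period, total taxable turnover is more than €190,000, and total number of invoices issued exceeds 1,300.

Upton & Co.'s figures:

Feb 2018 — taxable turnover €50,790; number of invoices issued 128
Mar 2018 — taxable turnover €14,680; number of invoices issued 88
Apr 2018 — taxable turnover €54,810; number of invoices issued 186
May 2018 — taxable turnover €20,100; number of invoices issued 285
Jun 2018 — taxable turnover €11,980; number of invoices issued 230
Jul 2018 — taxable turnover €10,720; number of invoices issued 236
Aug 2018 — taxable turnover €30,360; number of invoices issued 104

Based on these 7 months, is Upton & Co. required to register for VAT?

No

Total taxable turnover: €50,790 + €14,680 + €54,810 + €20,100 + €11,980 + €10,720 + €30,360 = €193,440 (> €190,000).
Total number of invoices issued: 128 + 88 + 186 + 285 + 230 + 236 + 104 = 1,257 (≤ 1,300).
The test is 'and': the rule requires both, and at least one is not exceeded.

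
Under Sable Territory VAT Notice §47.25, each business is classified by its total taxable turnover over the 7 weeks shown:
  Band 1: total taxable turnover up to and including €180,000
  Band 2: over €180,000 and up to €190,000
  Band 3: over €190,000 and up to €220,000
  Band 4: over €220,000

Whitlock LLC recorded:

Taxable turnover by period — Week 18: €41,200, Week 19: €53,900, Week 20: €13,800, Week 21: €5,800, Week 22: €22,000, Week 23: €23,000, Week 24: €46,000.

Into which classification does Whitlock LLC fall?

Total taxable turnover: €41,200 + €53,900 + €13,800 + €5,800 + €22,000 + €23,000 + €46,000 = €205,700.
€190,000 < €205,700 ≤ €220,000, so Band 3 applies.

Band 3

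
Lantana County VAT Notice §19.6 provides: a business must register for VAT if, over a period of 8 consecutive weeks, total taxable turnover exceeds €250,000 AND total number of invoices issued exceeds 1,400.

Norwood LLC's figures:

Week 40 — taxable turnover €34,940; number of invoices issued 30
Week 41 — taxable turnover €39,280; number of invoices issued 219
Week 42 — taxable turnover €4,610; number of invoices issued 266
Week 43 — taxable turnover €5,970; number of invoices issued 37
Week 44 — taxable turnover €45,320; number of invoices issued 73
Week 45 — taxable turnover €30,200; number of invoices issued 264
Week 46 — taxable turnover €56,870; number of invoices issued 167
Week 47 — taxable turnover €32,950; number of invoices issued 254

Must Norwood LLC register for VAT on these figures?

Total taxable turnover: €34,940 + €39,280 + €4,610 + €5,970 + €45,320 + €30,200 + €56,870 + €32,950 = €250,140 (> €250,000).
Total number of invoices issued: 30 + 219 + 266 + 37 + 73 + 264 + 167 + 254 = 1,310 (≤ 1,400).
The test is 'and': the rule requires both, and at least one is not exceeded.

No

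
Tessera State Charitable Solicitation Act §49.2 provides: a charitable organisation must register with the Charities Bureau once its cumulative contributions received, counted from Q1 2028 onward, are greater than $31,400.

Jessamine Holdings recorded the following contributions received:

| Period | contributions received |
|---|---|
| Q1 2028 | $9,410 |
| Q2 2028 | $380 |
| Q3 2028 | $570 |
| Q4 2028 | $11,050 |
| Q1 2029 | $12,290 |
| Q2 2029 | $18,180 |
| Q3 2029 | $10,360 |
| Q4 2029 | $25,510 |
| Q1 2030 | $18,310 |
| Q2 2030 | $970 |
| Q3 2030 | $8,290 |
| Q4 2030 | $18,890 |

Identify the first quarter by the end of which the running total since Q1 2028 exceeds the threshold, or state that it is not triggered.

Through Q1 2028: $9,410
Through Q2 2028: $9,790
Through Q3 2028: $10,360
Through Q4 2028: $21,410
Through Q1 2029: $33,700 ← exceeds threshold

Q1 2029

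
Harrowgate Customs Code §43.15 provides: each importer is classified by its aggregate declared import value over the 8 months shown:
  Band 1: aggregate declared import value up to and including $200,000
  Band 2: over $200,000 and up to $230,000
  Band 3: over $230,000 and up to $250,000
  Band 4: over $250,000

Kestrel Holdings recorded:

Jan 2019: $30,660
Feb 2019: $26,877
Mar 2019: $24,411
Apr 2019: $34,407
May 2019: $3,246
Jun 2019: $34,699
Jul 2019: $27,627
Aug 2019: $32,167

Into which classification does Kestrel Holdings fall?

Band 2

Aggregate declared import value: $30,660 + $26,877 + $24,411 + $34,407 + $3,246 + $34,699 + $27,627 + $32,167 = $214,094.
$200,000 < $214,094 ≤ $230,000, so Band 2 applies.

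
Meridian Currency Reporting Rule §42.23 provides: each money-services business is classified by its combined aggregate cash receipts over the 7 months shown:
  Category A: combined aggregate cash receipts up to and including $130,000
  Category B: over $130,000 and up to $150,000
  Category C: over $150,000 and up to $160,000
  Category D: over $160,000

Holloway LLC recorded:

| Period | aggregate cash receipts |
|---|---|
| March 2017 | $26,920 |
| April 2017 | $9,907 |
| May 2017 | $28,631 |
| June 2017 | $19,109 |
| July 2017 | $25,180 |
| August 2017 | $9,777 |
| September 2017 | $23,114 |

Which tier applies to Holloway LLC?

Combined aggregate cash receipts: $26,920 + $9,907 + $28,631 + $19,109 + $25,180 + $9,777 + $23,114 = $142,638.
$130,000 < $142,638 ≤ $150,000, so Category B applies.

Category B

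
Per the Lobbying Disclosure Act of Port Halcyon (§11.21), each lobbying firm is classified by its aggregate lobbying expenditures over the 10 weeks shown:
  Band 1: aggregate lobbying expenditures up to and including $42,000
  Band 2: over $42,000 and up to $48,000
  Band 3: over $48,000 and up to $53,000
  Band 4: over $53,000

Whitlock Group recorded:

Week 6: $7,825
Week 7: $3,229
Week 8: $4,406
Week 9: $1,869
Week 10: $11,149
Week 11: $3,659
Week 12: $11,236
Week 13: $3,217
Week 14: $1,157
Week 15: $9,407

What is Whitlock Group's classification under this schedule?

Band 4

Aggregate lobbying expenditures: $7,825 + $3,229 + $4,406 + $1,869 + $11,149 + $3,659 + $11,236 + $3,217 + $1,157 + $9,407 = $57,154.
$57,154 > $53,000, so Band 4 applies.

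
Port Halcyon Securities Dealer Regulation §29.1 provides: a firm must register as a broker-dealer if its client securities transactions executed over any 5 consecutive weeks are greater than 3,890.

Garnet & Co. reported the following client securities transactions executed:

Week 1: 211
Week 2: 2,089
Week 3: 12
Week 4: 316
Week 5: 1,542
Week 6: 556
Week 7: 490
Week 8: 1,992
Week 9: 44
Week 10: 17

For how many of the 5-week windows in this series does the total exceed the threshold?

4

Week 1–Week 5: 211 + 2,089 + 12 + 316 + 1,542 = 4,170 (over)
Week 2–Week 6: 2,089 + 12 + 316 + 1,542 + 556 = 4,515 (over)
Week 3–Week 7: 12 + 316 + 1,542 + 556 + 490 = 2,916 (under)
Week 4–Week 8: 316 + 1,542 + 556 + 490 + 1,992 = 4,896 (over)
Week 5–Week 9: 1,542 + 556 + 490 + 1,992 + 44 = 4,624 (over)
Week 6–Week 10: 556 + 490 + 1,992 + 44 + 17 = 3,099 (under)
4 windows exceed the threshold.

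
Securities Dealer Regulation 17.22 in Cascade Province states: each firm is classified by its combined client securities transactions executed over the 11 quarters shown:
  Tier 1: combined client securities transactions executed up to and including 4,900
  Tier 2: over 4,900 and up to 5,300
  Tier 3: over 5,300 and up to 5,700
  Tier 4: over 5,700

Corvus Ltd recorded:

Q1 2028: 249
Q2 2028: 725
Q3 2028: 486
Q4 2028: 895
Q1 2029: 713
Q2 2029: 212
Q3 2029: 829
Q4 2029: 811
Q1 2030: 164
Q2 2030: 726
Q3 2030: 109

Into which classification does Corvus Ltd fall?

Tier 4

Combined client securities transactions executed: 249 + 725 + 486 + 895 + 713 + 212 + 829 + 811 + 164 + 726 + 109 = 5,919.
5,919 > 5,700, so Tier 4 applies.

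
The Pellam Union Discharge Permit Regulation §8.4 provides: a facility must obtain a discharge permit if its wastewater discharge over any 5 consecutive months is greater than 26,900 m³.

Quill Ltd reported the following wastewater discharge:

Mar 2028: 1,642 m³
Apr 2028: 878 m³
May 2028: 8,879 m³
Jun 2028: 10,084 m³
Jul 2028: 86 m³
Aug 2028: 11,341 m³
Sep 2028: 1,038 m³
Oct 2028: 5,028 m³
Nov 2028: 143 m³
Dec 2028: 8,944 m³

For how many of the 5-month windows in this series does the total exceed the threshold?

Mar 2028–Jul 2028: 1,642 m³ + 878 m³ + 8,879 m³ + 10,084 m³ + 86 m³ = 21,569 m³ (under)
Apr 2028–Aug 2028: 878 m³ + 8,879 m³ + 10,084 m³ + 86 m³ + 11,341 m³ = 31,268 m³ (over)
May 2028–Sep 2028: 8,879 m³ + 10,084 m³ + 86 m³ + 11,341 m³ + 1,038 m³ = 31,428 m³ (over)
Jun 2028–Oct 2028: 10,084 m³ + 86 m³ + 11,341 m³ + 1,038 m³ + 5,028 m³ = 27,577 m³ (over)
Jul 2028–Nov 2028: 86 m³ + 11,341 m³ + 1,038 m³ + 5,028 m³ + 143 m³ = 17,636 m³ (under)
Aug 2028–Dec 2028: 11,341 m³ + 1,038 m³ + 5,028 m³ + 143 m³ + 8,944 m³ = 26,494 m³ (under)
3 windows exceed the threshold.

3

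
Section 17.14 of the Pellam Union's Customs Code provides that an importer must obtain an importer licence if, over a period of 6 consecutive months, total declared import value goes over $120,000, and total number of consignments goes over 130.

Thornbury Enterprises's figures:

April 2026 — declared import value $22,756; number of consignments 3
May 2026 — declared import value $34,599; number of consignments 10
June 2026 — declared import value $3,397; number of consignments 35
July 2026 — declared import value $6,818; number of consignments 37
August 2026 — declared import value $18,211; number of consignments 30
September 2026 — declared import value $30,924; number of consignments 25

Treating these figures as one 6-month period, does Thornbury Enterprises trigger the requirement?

No

Total declared import value: $22,756 + $34,599 + $3,397 + $6,818 + $18,211 + $30,924 = $116,705 (≤ $120,000).
Total number of consignments: 3 + 10 + 35 + 37 + 30 + 25 = 140 (> 130).
The test is 'and': the rule requires both, and at least one is not exceeded.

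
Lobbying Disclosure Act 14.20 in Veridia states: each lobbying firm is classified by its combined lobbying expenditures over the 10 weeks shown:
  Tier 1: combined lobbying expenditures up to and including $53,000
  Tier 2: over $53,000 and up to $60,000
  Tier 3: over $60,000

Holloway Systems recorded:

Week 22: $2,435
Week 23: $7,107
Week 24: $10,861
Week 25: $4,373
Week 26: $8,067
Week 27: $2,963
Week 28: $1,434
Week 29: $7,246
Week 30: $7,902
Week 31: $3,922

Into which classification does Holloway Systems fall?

Tier 2

Combined lobbying expenditures: $2,435 + $7,107 + $10,861 + $4,373 + $8,067 + $2,963 + $1,434 + $7,246 + $7,902 + $3,922 = $56,310.
$53,000 < $56,310 ≤ $60,000, so Tier 2 applies.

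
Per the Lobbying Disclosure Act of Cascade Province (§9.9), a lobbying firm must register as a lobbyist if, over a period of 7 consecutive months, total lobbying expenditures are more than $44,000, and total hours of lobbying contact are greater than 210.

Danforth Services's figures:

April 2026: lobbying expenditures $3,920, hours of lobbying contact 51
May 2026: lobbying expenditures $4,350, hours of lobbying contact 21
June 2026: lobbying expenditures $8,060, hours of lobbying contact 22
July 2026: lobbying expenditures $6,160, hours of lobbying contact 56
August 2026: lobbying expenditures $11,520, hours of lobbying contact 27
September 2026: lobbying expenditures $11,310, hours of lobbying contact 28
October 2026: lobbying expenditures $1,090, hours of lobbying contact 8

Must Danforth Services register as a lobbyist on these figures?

Total lobbying expenditures: $3,920 + $4,350 + $8,060 + $6,160 + $11,520 + $11,310 + $1,090 = $46,410 (> $44,000).
Total hours of lobbying contact: 51 + 21 + 22 + 56 + 27 + 28 + 8 = 213 (> 210).
The test is 'and': both thresholds are exceeded.

Yes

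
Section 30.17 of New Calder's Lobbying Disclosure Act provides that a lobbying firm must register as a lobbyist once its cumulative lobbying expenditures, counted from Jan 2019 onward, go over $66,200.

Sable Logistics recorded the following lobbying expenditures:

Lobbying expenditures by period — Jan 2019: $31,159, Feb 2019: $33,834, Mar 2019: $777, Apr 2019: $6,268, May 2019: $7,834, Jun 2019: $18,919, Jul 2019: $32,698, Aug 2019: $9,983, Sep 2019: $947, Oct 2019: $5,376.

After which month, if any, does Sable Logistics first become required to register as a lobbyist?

Apr 2019

Through Jan 2019: $31,159
Through Feb 2019: $64,993
Through Mar 2019: $65,770
Through Apr 2019: $72,038 ← exceeds threshold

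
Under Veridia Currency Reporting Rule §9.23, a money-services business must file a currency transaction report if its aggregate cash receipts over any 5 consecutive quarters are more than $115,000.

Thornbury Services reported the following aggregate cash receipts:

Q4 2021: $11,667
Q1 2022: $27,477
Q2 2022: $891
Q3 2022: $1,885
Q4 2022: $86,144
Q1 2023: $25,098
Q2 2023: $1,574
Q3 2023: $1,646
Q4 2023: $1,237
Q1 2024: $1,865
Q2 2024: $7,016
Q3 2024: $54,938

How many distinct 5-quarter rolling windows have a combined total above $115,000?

5

Q4 2021–Q4 2022: $11,667 + $27,477 + $891 + $1,885 + $86,144 = $128,064 (over)
Q1 2022–Q1 2023: $27,477 + $891 + $1,885 + $86,144 + $25,098 = $141,495 (over)
Q2 2022–Q2 2023: $891 + $1,885 + $86,144 + $25,098 + $1,574 = $115,592 (over)
Q3 2022–Q3 2023: $1,885 + $86,144 + $25,098 + $1,574 + $1,646 = $116,347 (over)
Q4 2022–Q4 2023: $86,144 + $25,098 + $1,574 + $1,646 + $1,237 = $115,699 (over)
Q1 2023–Q1 2024: $25,098 + $1,574 + $1,646 + $1,237 + $1,865 = $31,420 (under)
Q2 2023–Q2 2024: $1,574 + $1,646 + $1,237 + $1,865 + $7,016 = $13,338 (under)
Q3 2023–Q3 2024: $1,646 + $1,237 + $1,865 + $7,016 + $54,938 = $66,702 (under)
5 windows exceed the threshold.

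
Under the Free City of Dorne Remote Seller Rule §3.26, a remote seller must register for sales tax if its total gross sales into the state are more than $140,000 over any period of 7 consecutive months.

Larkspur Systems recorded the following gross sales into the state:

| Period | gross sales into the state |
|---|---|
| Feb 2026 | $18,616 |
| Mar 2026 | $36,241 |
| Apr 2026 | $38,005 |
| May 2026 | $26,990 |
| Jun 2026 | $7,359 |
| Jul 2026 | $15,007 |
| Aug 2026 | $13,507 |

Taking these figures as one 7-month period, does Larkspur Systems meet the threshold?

Total gross sales into the state: $18,616 + $36,241 + $38,005 + $26,990 + $7,359 + $15,007 + $13,507 = $155,725.
$155,725 > $140,000, so the threshold is exceeded.

Yes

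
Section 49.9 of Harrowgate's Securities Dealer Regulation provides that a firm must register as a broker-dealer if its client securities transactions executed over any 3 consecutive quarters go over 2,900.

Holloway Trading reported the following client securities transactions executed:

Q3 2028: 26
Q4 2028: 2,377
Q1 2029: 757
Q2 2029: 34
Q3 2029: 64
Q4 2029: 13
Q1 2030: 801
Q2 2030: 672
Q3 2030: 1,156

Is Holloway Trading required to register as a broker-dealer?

Yes

Q3 2028–Q1 2029: 26 + 2,377 + 757 = 3,160 (over)
Q4 2028–Q2 2029: 2,377 + 757 + 34 = 3,168 (over)
Q1 2029–Q3 2029: 757 + 34 + 64 = 855 (under)
Q2 2029–Q4 2029: 34 + 64 + 13 = 111 (under)
Q3 2029–Q1 2030: 64 + 13 + 801 = 878 (under)
Q4 2029–Q2 2030: 13 + 801 + 672 = 1,486 (under)
Q1 2030–Q3 2030: 801 + 672 + 1,156 = 2,629 (under)
At least one window exceeds 2,900.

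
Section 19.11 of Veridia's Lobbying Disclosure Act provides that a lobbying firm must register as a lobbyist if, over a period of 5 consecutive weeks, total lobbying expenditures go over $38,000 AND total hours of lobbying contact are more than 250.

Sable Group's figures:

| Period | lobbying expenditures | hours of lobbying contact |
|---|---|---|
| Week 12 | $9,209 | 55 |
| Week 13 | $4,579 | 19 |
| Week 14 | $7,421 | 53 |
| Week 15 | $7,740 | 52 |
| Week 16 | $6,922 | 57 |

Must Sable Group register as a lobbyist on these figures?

No

Total lobbying expenditures: $9,209 + $4,579 + $7,421 + $7,740 + $6,922 = $35,871 (≤ $38,000).
Total hours of lobbying contact: 55 + 19 + 53 + 52 + 57 = 236 (≤ 250).
The test is 'and': the rule requires both, and at least one is not exceeded.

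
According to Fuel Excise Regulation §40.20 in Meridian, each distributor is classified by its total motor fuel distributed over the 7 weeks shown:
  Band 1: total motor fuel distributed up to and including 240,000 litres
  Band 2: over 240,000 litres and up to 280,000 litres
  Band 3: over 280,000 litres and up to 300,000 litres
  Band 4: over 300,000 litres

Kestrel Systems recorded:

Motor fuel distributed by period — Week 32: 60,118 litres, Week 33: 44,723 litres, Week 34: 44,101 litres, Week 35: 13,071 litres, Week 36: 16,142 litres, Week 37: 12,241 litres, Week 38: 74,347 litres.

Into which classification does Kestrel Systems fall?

Total motor fuel distributed: 60,118 litres + 44,723 litres + 44,101 litres + 13,071 litres + 16,142 litres + 12,241 litres + 74,347 litres = 264,743 litres.
240,000 litres < 264,743 litres ≤ 280,000 litres, so Band 2 applies.

Band 2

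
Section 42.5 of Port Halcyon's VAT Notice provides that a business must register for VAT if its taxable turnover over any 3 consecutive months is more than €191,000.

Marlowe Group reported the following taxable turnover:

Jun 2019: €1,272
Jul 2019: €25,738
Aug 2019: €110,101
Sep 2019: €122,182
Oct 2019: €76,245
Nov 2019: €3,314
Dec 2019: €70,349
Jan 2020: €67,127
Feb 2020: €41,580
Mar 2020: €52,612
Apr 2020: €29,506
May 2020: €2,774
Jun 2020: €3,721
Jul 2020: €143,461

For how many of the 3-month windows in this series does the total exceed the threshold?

Jun 2019–Aug 2019: €1,272 + €25,738 + €110,101 = €137,111 (under)
Jul 2019–Sep 2019: €25,738 + €110,101 + €122,182 = €258,021 (over)
Aug 2019–Oct 2019: €110,101 + €122,182 + €76,245 = €308,528 (over)
Sep 2019–Nov 2019: €122,182 + €76,245 + €3,314 = €201,741 (over)
Oct 2019–Dec 2019: €76,245 + €3,314 + €70,349 = €149,908 (under)
Nov 2019–Jan 2020: €3,314 + €70,349 + €67,127 = €140,790 (under)
Dec 2019–Feb 2020: €70,349 + €67,127 + €41,580 = €179,056 (under)
Jan 2020–Mar 2020: €67,127 + €41,580 + €52,612 = €161,319 (under)
Feb 2020–Apr 2020: €41,580 + €52,612 + €29,506 = €123,698 (under)
Mar 2020–May 2020: €52,612 + €29,506 + €2,774 = €84,892 (under)
Apr 2020–Jun 2020: €29,506 + €2,774 + €3,721 = €36,001 (under)
May 2020–Jul 2020: €2,774 + €3,721 + €143,461 = €149,956 (under)
3 windows exceed the threshold.

3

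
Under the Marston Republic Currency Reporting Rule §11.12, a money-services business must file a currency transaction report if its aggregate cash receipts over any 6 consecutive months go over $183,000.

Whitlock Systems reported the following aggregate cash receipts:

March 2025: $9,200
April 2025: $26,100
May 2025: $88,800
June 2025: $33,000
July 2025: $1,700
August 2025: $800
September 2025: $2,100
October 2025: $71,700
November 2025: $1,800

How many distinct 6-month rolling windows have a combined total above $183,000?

March 2025–August 2025: $9,200 + $26,100 + $88,800 + $33,000 + $1,700 + $800 = $159,600 (under)
April 2025–September 2025: $26,100 + $88,800 + $33,000 + $1,700 + $800 + $2,100 = $152,500 (under)
May 2025–October 2025: $88,800 + $33,000 + $1,700 + $800 + $2,100 + $71,700 = $198,100 (over)
June 2025–November 2025: $33,000 + $1,700 + $800 + $2,100 + $71,700 + $1,800 = $111,100 (under)
1 window exceeds the threshold.

1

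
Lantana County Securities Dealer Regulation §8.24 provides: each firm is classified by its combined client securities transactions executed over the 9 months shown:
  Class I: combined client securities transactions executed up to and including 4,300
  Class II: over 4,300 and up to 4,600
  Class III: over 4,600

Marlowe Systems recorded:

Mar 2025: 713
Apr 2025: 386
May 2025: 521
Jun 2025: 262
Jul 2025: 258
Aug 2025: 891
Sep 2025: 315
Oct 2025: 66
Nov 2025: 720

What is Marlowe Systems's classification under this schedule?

Class I

Combined client securities transactions executed: 713 + 386 + 521 + 262 + 258 + 891 + 315 + 66 + 720 = 4,132.
4,132 ≤ 4,300, so Class I applies.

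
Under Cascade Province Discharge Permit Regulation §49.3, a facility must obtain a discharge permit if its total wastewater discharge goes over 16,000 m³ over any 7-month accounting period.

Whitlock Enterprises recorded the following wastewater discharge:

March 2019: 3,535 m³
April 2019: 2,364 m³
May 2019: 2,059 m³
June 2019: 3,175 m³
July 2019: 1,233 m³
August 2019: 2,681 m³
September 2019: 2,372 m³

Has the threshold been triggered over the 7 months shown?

Total wastewater discharge: 3,535 m³ + 2,364 m³ + 2,059 m³ + 3,175 m³ + 1,233 m³ + 2,681 m³ + 2,372 m³ = 17,419 m³.
17,419 m³ > 16,000 m³, so the threshold is exceeded.

Yes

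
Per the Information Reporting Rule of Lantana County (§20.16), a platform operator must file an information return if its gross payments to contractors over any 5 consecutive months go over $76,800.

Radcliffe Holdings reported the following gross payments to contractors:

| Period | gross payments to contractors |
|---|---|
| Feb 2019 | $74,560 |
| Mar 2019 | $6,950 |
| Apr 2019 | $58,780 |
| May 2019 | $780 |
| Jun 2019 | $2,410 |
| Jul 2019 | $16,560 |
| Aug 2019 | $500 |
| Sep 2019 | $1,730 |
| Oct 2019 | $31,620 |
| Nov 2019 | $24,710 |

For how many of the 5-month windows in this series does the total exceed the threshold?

3

Feb 2019–Jun 2019: $74,560 + $6,950 + $58,780 + $780 + $2,410 = $143,480 (over)
Mar 2019–Jul 2019: $6,950 + $58,780 + $780 + $2,410 + $16,560 = $85,480 (over)
Apr 2019–Aug 2019: $58,780 + $780 + $2,410 + $16,560 + $500 = $79,030 (over)
May 2019–Sep 2019: $780 + $2,410 + $16,560 + $500 + $1,730 = $21,980 (under)
Jun 2019–Oct 2019: $2,410 + $16,560 + $500 + $1,730 + $31,620 = $52,820 (under)
Jul 2019–Nov 2019: $16,560 + $500 + $1,730 + $31,620 + $24,710 = $75,120 (under)
3 windows exceed the threshold.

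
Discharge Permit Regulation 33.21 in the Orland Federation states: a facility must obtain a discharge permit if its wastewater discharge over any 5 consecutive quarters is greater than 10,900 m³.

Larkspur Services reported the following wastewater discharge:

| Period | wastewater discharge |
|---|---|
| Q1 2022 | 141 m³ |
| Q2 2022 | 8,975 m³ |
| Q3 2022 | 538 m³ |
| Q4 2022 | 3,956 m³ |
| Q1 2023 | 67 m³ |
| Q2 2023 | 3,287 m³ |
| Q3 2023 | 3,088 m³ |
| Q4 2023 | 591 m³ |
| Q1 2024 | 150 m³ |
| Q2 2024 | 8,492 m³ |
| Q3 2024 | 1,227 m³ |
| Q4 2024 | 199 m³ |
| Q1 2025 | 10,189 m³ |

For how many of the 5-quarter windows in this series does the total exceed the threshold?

7

Q1 2022–Q1 2023: 141 m³ + 8,975 m³ + 538 m³ + 3,956 m³ + 67 m³ = 13,677 m³ (over)
Q2 2022–Q2 2023: 8,975 m³ + 538 m³ + 3,956 m³ + 67 m³ + 3,287 m³ = 16,823 m³ (over)
Q3 2022–Q3 2023: 538 m³ + 3,956 m³ + 67 m³ + 3,287 m³ + 3,088 m³ = 10,936 m³ (over)
Q4 2022–Q4 2023: 3,956 m³ + 67 m³ + 3,287 m³ + 3,088 m³ + 591 m³ = 10,989 m³ (over)
Q1 2023–Q1 2024: 67 m³ + 3,287 m³ + 3,088 m³ + 591 m³ + 150 m³ = 7,183 m³ (under)
Q2 2023–Q2 2024: 3,287 m³ + 3,088 m³ + 591 m³ + 150 m³ + 8,492 m³ = 15,608 m³ (over)
Q3 2023–Q3 2024: 3,088 m³ + 591 m³ + 150 m³ + 8,492 m³ + 1,227 m³ = 13,548 m³ (over)
Q4 2023–Q4 2024: 591 m³ + 150 m³ + 8,492 m³ + 1,227 m³ + 199 m³ = 10,659 m³ (under)
Q1 2024–Q1 2025: 150 m³ + 8,492 m³ + 1,227 m³ + 199 m³ + 10,189 m³ = 20,257 m³ (over)
7 windows exceed the threshold.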